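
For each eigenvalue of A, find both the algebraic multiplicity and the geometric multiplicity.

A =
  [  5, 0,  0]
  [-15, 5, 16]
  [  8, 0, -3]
λ = -3: alg = 1, geom = 1; λ = 5: alg = 2, geom = 1

Step 1 — factor the characteristic polynomial to read off the algebraic multiplicities:
  χ_A(x) = (x - 5)^2*(x + 3)

Step 2 — compute geometric multiplicities via the rank-nullity identity g(λ) = n − rank(A − λI):
  rank(A − (-3)·I) = 2, so dim ker(A − (-3)·I) = n − 2 = 1
  rank(A − (5)·I) = 2, so dim ker(A − (5)·I) = n − 2 = 1

Summary:
  λ = -3: algebraic multiplicity = 1, geometric multiplicity = 1
  λ = 5: algebraic multiplicity = 2, geometric multiplicity = 1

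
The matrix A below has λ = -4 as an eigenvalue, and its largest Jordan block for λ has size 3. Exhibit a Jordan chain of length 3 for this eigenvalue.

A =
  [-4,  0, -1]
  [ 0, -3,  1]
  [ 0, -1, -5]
A Jordan chain for λ = -4 of length 3:
v_1 = (1, 0, 0)ᵀ
v_2 = (0, 1, -1)ᵀ
v_3 = (0, 1, 0)ᵀ

Let N = A − (-4)·I. We want v_3 with N^3 v_3 = 0 but N^2 v_3 ≠ 0; then v_{j-1} := N · v_j for j = 3, …, 2.

Pick v_3 = (0, 1, 0)ᵀ.
Then v_2 = N · v_3 = (0, 1, -1)ᵀ.
Then v_1 = N · v_2 = (1, 0, 0)ᵀ.

Sanity check: (A − (-4)·I) v_1 = (0, 0, 0)ᵀ = 0. ✓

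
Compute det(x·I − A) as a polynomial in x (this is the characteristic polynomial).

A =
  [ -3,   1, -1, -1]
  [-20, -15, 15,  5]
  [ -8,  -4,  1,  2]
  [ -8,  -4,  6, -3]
x^4 + 20*x^3 + 150*x^2 + 500*x + 625

Expanding det(x·I − A) (e.g. by cofactor expansion or by noting that A is similar to its Jordan form J, which has the same characteristic polynomial as A) gives
  χ_A(x) = x^4 + 20*x^3 + 150*x^2 + 500*x + 625
which factors as (x + 5)^4. The eigenvalues (with algebraic multiplicities) are λ = -5 with multiplicity 4.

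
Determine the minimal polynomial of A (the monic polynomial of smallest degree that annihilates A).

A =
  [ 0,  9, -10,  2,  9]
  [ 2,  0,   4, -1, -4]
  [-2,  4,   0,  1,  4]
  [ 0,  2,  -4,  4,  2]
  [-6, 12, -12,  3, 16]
x^2 - 8*x + 16

The characteristic polynomial is χ_A(x) = (x - 4)^5, so the eigenvalues are known. The minimal polynomial is
  m_A(x) = Π_λ (x − λ)^{k_λ}
where k_λ is the size of the *largest* Jordan block for λ (equivalently, the smallest k with (A − λI)^k v = 0 for every generalised eigenvector v of λ).

  λ = 4: largest Jordan block has size 2, contributing (x − 4)^2

So m_A(x) = (x - 4)^2 = x^2 - 8*x + 16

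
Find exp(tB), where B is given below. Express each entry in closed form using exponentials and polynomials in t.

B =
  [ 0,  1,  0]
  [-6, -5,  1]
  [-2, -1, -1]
e^{tB} =
  [-t^2*exp(-2*t) + 2*t*exp(-2*t) + exp(-2*t), -t^2*exp(-2*t)/2 + t*exp(-2*t), t^2*exp(-2*t)/2]
  [2*t^2*exp(-2*t) - 6*t*exp(-2*t), t^2*exp(-2*t) - 3*t*exp(-2*t) + exp(-2*t), -t^2*exp(-2*t) + t*exp(-2*t)]
  [-2*t*exp(-2*t), -t*exp(-2*t), t*exp(-2*t) + exp(-2*t)]

Strategy: write B = P · J · P⁻¹ where J is a Jordan canonical form, so e^{tB} = P · e^{tJ} · P⁻¹, and e^{tJ} can be computed block-by-block.

B has Jordan form
J =
  [-2,  1,  0]
  [ 0, -2,  1]
  [ 0,  0, -2]
(up to reordering of blocks).

Per-block formulas:
  For a 3×3 Jordan block J_3(-2): exp(t · J_3(-2)) = e^(-2t)·(I + t·N + (t^2/2)·N^2), where N is the 3×3 nilpotent shift.

After assembling e^{tJ} and conjugating by P, we get:

e^{tB} =
  [-t^2*exp(-2*t) + 2*t*exp(-2*t) + exp(-2*t), -t^2*exp(-2*t)/2 + t*exp(-2*t), t^2*exp(-2*t)/2]
  [2*t^2*exp(-2*t) - 6*t*exp(-2*t), t^2*exp(-2*t) - 3*t*exp(-2*t) + exp(-2*t), -t^2*exp(-2*t) + t*exp(-2*t)]
  [-2*t*exp(-2*t), -t*exp(-2*t), t*exp(-2*t) + exp(-2*t)]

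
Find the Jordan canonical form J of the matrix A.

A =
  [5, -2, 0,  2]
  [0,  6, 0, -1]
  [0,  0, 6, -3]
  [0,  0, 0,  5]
J_1(5) ⊕ J_1(5) ⊕ J_1(6) ⊕ J_1(6)

The characteristic polynomial is
  det(x·I − A) = x^4 - 22*x^3 + 181*x^2 - 660*x + 900 = (x - 6)^2*(x - 5)^2

Eigenvalues and multiplicities (the geometric multiplicity of λ is n − rank(A − λI), which equals the number of Jordan blocks for λ):
  λ = 5: algebraic multiplicity = 2, geometric multiplicity = 2
  λ = 6: algebraic multiplicity = 2, geometric multiplicity = 2

Determining the block sizes for each eigenvalue:
  λ = 5: gm = am = 2, so every block has size 1 → block sizes [1, 1]
  λ = 6: gm = am = 2, so every block has size 1 → block sizes [1, 1]

Assembling the blocks gives a Jordan form
J =
  [5, 0, 0, 0]
  [0, 5, 0, 0]
  [0, 0, 6, 0]
  [0, 0, 0, 6]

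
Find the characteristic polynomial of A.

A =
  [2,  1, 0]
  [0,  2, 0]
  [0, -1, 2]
x^3 - 6*x^2 + 12*x - 8

Expanding det(x·I − A) (e.g. by cofactor expansion or by noting that A is similar to its Jordan form J, which has the same characteristic polynomial as A) gives
  χ_A(x) = x^3 - 6*x^2 + 12*x - 8
which factors as (x - 2)^3. The eigenvalues (with algebraic multiplicities) are λ = 2 with multiplicity 3.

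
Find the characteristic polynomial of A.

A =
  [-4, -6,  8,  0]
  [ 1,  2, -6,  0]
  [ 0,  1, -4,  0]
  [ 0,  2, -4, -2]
x^4 + 8*x^3 + 24*x^2 + 32*x + 16

Expanding det(x·I − A) (e.g. by cofactor expansion or by noting that A is similar to its Jordan form J, which has the same characteristic polynomial as A) gives
  χ_A(x) = x^4 + 8*x^3 + 24*x^2 + 32*x + 16
which factors as (x + 2)^4. The eigenvalues (with algebraic multiplicities) are λ = -2 with multiplicity 4.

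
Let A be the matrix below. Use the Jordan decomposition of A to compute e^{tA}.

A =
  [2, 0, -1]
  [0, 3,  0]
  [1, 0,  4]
e^{tA} =
  [-t*exp(3*t) + exp(3*t), 0, -t*exp(3*t)]
  [0, exp(3*t), 0]
  [t*exp(3*t), 0, t*exp(3*t) + exp(3*t)]

Strategy: write A = P · J · P⁻¹ where J is a Jordan canonical form, so e^{tA} = P · e^{tJ} · P⁻¹, and e^{tJ} can be computed block-by-block.

A has Jordan form
J =
  [3, 1, 0]
  [0, 3, 0]
  [0, 0, 3]
(up to reordering of blocks).

Per-block formulas:
  For a 2×2 Jordan block J_2(3): exp(t · J_2(3)) = e^(3t)·(I + t·N), where N is the 2×2 nilpotent shift.
  For a 1×1 block at λ = 3: exp(t · [3]) = [e^(3t)].

After assembling e^{tJ} and conjugating by P, we get:

e^{tA} =
  [-t*exp(3*t) + exp(3*t), 0, -t*exp(3*t)]
  [0, exp(3*t), 0]
  [t*exp(3*t), 0, t*exp(3*t) + exp(3*t)]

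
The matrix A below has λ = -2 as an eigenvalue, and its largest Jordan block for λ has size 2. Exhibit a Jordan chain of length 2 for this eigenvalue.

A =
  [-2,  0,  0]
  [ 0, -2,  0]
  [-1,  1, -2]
A Jordan chain for λ = -2 of length 2:
v_1 = (0, 0, -1)ᵀ
v_2 = (1, 0, 0)ᵀ

Let N = A − (-2)·I. We want v_2 with N^2 v_2 = 0 but N^1 v_2 ≠ 0; then v_{j-1} := N · v_j for j = 2, …, 2.

Pick v_2 = (1, 0, 0)ᵀ.
Then v_1 = N · v_2 = (0, 0, -1)ᵀ.

Sanity check: (A − (-2)·I) v_1 = (0, 0, 0)ᵀ = 0. ✓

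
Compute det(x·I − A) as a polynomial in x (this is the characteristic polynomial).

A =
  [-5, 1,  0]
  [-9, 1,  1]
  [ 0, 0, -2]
x^3 + 6*x^2 + 12*x + 8

Expanding det(x·I − A) (e.g. by cofactor expansion or by noting that A is similar to its Jordan form J, which has the same characteristic polynomial as A) gives
  χ_A(x) = x^3 + 6*x^2 + 12*x + 8
which factors as (x + 2)^3. The eigenvalues (with algebraic multiplicities) are λ = -2 with multiplicity 3.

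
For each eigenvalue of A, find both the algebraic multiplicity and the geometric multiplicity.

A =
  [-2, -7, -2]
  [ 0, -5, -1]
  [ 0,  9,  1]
λ = -2: alg = 3, geom = 1

Step 1 — factor the characteristic polynomial to read off the algebraic multiplicities:
  χ_A(x) = (x + 2)^3

Step 2 — compute geometric multiplicities via the rank-nullity identity g(λ) = n − rank(A − λI):
  rank(A − (-2)·I) = 2, so dim ker(A − (-2)·I) = n − 2 = 1

Summary:
  λ = -2: algebraic multiplicity = 3, geometric multiplicity = 1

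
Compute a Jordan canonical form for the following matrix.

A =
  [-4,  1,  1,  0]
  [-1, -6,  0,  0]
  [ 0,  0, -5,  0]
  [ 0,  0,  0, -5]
J_3(-5) ⊕ J_1(-5)

The characteristic polynomial is
  det(x·I − A) = x^4 + 20*x^3 + 150*x^2 + 500*x + 625 = (x + 5)^4

Eigenvalues and multiplicities (the geometric multiplicity of λ is n − rank(A − λI), which equals the number of Jordan blocks for λ):
  λ = -5: algebraic multiplicity = 4, geometric multiplicity = 2

Determining the block sizes for each eigenvalue:
  λ = -5: with am = 4 and gm = 2, the partition is not yet determined (e.g. several partitions of 4 into 2 parts exist). Let N = A − (-5)·I. Computing rank(N^1) = 2, rank(N^2) = 1, rank(N^3) = 0; the number of blocks of size ≥ j is rank(N^{j−1}) − rank(N^j), giving [2, 1, 1]. So we have 1 block(s) of size 3, 1 block(s) of size 1 → block sizes [3, 1]

Assembling the blocks gives a Jordan form
J =
  [-5,  1,  0,  0]
  [ 0, -5,  1,  0]
  [ 0,  0, -5,  0]
  [ 0,  0,  0, -5]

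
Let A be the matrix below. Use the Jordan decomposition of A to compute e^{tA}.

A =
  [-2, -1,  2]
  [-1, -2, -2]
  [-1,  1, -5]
e^{tA} =
  [t*exp(-3*t) + exp(-3*t), -t*exp(-3*t), 2*t*exp(-3*t)]
  [-t*exp(-3*t), t*exp(-3*t) + exp(-3*t), -2*t*exp(-3*t)]
  [-t*exp(-3*t), t*exp(-3*t), -2*t*exp(-3*t) + exp(-3*t)]

Strategy: write A = P · J · P⁻¹ where J is a Jordan canonical form, so e^{tA} = P · e^{tJ} · P⁻¹, and e^{tJ} can be computed block-by-block.

A has Jordan form
J =
  [-3,  1,  0]
  [ 0, -3,  0]
  [ 0,  0, -3]
(up to reordering of blocks).

Per-block formulas:
  For a 2×2 Jordan block J_2(-3): exp(t · J_2(-3)) = e^(-3t)·(I + t·N), where N is the 2×2 nilpotent shift.
  For a 1×1 block at λ = -3: exp(t · [-3]) = [e^(-3t)].

After assembling e^{tJ} and conjugating by P, we get:

e^{tA} =
  [t*exp(-3*t) + exp(-3*t), -t*exp(-3*t), 2*t*exp(-3*t)]
  [-t*exp(-3*t), t*exp(-3*t) + exp(-3*t), -2*t*exp(-3*t)]
  [-t*exp(-3*t), t*exp(-3*t), -2*t*exp(-3*t) + exp(-3*t)]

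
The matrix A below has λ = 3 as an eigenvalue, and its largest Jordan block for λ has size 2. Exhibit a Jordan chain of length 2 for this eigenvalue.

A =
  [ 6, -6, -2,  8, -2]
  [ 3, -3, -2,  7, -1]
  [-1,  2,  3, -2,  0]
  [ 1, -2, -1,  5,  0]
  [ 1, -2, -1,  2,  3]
A Jordan chain for λ = 3 of length 2:
v_1 = (-2, -2, 0, -1, -1)ᵀ
v_2 = (0, 0, 1, 0, 0)ᵀ

Let N = A − (3)·I. We want v_2 with N^2 v_2 = 0 but N^1 v_2 ≠ 0; then v_{j-1} := N · v_j for j = 2, …, 2.

Pick v_2 = (0, 0, 1, 0, 0)ᵀ.
Then v_1 = N · v_2 = (-2, -2, 0, -1, -1)ᵀ.

Sanity check: (A − (3)·I) v_1 = (0, 0, 0, 0, 0)ᵀ = 0. ✓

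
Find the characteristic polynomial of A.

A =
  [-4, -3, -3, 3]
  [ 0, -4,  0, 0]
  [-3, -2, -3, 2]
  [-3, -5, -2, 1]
x^4 + 10*x^3 + 33*x^2 + 40*x + 16

Expanding det(x·I − A) (e.g. by cofactor expansion or by noting that A is similar to its Jordan form J, which has the same characteristic polynomial as A) gives
  χ_A(x) = x^4 + 10*x^3 + 33*x^2 + 40*x + 16
which factors as (x + 1)^2*(x + 4)^2. The eigenvalues (with algebraic multiplicities) are λ = -4 with multiplicity 2, λ = -1 with multiplicity 2.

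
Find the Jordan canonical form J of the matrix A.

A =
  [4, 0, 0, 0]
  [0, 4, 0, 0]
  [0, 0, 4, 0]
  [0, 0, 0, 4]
J_1(4) ⊕ J_1(4) ⊕ J_1(4) ⊕ J_1(4)

The characteristic polynomial is
  det(x·I − A) = x^4 - 16*x^3 + 96*x^2 - 256*x + 256 = (x - 4)^4

Eigenvalues and multiplicities (the geometric multiplicity of λ is n − rank(A − λI), which equals the number of Jordan blocks for λ):
  λ = 4: algebraic multiplicity = 4, geometric multiplicity = 4

Determining the block sizes for each eigenvalue:
  λ = 4: gm = am = 4, so every block has size 1 → block sizes [1, 1, 1, 1]

Assembling the blocks gives a Jordan form
J =
  [4, 0, 0, 0]
  [0, 4, 0, 0]
  [0, 0, 4, 0]
  [0, 0, 0, 4]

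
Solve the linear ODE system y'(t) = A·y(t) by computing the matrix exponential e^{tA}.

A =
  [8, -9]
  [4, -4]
e^{tA} =
  [6*t*exp(2*t) + exp(2*t), -9*t*exp(2*t)]
  [4*t*exp(2*t), -6*t*exp(2*t) + exp(2*t)]

Strategy: write A = P · J · P⁻¹ where J is a Jordan canonical form, so e^{tA} = P · e^{tJ} · P⁻¹, and e^{tJ} can be computed block-by-block.

A has Jordan form
J =
  [2, 1]
  [0, 2]
(up to reordering of blocks).

Per-block formulas:
  For a 2×2 Jordan block J_2(2): exp(t · J_2(2)) = e^(2t)·(I + t·N), where N is the 2×2 nilpotent shift.

After assembling e^{tJ} and conjugating by P, we get:

e^{tA} =
  [6*t*exp(2*t) + exp(2*t), -9*t*exp(2*t)]
  [4*t*exp(2*t), -6*t*exp(2*t) + exp(2*t)]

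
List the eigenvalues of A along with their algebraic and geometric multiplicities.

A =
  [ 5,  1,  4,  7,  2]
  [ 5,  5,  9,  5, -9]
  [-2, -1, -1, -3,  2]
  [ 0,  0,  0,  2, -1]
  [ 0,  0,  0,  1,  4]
λ = 3: alg = 5, geom = 2

Step 1 — factor the characteristic polynomial to read off the algebraic multiplicities:
  χ_A(x) = (x - 3)^5

Step 2 — compute geometric multiplicities via the rank-nullity identity g(λ) = n − rank(A − λI):
  rank(A − (3)·I) = 3, so dim ker(A − (3)·I) = n − 3 = 2

Summary:
  λ = 3: algebraic multiplicity = 5, geometric multiplicity = 2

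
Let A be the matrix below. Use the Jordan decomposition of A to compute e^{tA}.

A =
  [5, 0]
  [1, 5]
e^{tA} =
  [exp(5*t), 0]
  [t*exp(5*t), exp(5*t)]

Strategy: write A = P · J · P⁻¹ where J is a Jordan canonical form, so e^{tA} = P · e^{tJ} · P⁻¹, and e^{tJ} can be computed block-by-block.

A has Jordan form
J =
  [5, 1]
  [0, 5]
(up to reordering of blocks).

Per-block formulas:
  For a 2×2 Jordan block J_2(5): exp(t · J_2(5)) = e^(5t)·(I + t·N), where N is the 2×2 nilpotent shift.

After assembling e^{tJ} and conjugating by P, we get:

e^{tA} =
  [exp(5*t), 0]
  [t*exp(5*t), exp(5*t)]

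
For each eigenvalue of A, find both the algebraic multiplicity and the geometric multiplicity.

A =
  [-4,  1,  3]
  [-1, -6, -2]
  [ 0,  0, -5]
λ = -5: alg = 3, geom = 1

Step 1 — factor the characteristic polynomial to read off the algebraic multiplicities:
  χ_A(x) = (x + 5)^3

Step 2 — compute geometric multiplicities via the rank-nullity identity g(λ) = n − rank(A − λI):
  rank(A − (-5)·I) = 2, so dim ker(A − (-5)·I) = n − 2 = 1

Summary:
  λ = -5: algebraic multiplicity = 3, geometric multiplicity = 1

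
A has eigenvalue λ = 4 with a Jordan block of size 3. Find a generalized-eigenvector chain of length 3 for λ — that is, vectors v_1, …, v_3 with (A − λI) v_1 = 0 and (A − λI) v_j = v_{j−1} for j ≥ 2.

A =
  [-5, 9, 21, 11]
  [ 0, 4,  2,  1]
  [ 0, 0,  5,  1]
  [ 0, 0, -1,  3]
A Jordan chain for λ = 4 of length 3:
v_1 = (1, 1, 0, 0)ᵀ
v_2 = (3, 2, 1, -1)ᵀ
v_3 = (2, 0, 1, 0)ᵀ

Let N = A − (4)·I. We want v_3 with N^3 v_3 = 0 but N^2 v_3 ≠ 0; then v_{j-1} := N · v_j for j = 3, …, 2.

Pick v_3 = (2, 0, 1, 0)ᵀ.
Then v_2 = N · v_3 = (3, 2, 1, -1)ᵀ.
Then v_1 = N · v_2 = (1, 1, 0, 0)ᵀ.

Sanity check: (A − (4)·I) v_1 = (0, 0, 0, 0)ᵀ = 0. ✓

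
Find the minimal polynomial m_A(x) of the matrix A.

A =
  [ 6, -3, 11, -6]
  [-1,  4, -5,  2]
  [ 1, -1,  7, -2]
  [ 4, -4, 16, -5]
x^3 - 9*x^2 + 27*x - 27

The characteristic polynomial is χ_A(x) = (x - 3)^4, so the eigenvalues are known. The minimal polynomial is
  m_A(x) = Π_λ (x − λ)^{k_λ}
where k_λ is the size of the *largest* Jordan block for λ (equivalently, the smallest k with (A − λI)^k v = 0 for every generalised eigenvector v of λ).

  λ = 3: largest Jordan block has size 3, contributing (x − 3)^3

So m_A(x) = (x - 3)^3 = x^3 - 9*x^2 + 27*x - 27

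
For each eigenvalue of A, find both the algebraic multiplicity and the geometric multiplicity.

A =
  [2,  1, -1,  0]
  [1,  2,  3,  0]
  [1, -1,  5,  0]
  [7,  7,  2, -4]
λ = -4: alg = 1, geom = 1; λ = 3: alg = 3, geom = 1

Step 1 — factor the characteristic polynomial to read off the algebraic multiplicities:
  χ_A(x) = (x - 3)^3*(x + 4)

Step 2 — compute geometric multiplicities via the rank-nullity identity g(λ) = n − rank(A − λI):
  rank(A − (-4)·I) = 3, so dim ker(A − (-4)·I) = n − 3 = 1
  rank(A − (3)·I) = 3, so dim ker(A − (3)·I) = n − 3 = 1

Summary:
  λ = -4: algebraic multiplicity = 1, geometric multiplicity = 1
  λ = 3: algebraic multiplicity = 3, geometric multiplicity = 1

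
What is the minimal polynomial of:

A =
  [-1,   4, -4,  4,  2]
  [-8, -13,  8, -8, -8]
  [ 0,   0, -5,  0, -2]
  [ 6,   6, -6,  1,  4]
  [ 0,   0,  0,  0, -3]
x^2 + 8*x + 15

The characteristic polynomial is χ_A(x) = (x + 3)^2*(x + 5)^3, so the eigenvalues are known. The minimal polynomial is
  m_A(x) = Π_λ (x − λ)^{k_λ}
where k_λ is the size of the *largest* Jordan block for λ (equivalently, the smallest k with (A − λI)^k v = 0 for every generalised eigenvector v of λ).

  λ = -5: largest Jordan block has size 1, contributing (x + 5)
  λ = -3: largest Jordan block has size 1, contributing (x + 3)

So m_A(x) = (x + 3)*(x + 5) = x^2 + 8*x + 15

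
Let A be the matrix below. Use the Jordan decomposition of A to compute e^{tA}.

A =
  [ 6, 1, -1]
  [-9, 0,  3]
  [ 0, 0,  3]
e^{tA} =
  [3*t*exp(3*t) + exp(3*t), t*exp(3*t), -t*exp(3*t)]
  [-9*t*exp(3*t), -3*t*exp(3*t) + exp(3*t), 3*t*exp(3*t)]
  [0, 0, exp(3*t)]

Strategy: write A = P · J · P⁻¹ where J is a Jordan canonical form, so e^{tA} = P · e^{tJ} · P⁻¹, and e^{tJ} can be computed block-by-block.

A has Jordan form
J =
  [3, 1, 0]
  [0, 3, 0]
  [0, 0, 3]
(up to reordering of blocks).

Per-block formulas:
  For a 1×1 block at λ = 3: exp(t · [3]) = [e^(3t)].
  For a 2×2 Jordan block J_2(3): exp(t · J_2(3)) = e^(3t)·(I + t·N), where N is the 2×2 nilpotent shift.

After assembling e^{tJ} and conjugating by P, we get:

e^{tA} =
  [3*t*exp(3*t) + exp(3*t), t*exp(3*t), -t*exp(3*t)]
  [-9*t*exp(3*t), -3*t*exp(3*t) + exp(3*t), 3*t*exp(3*t)]
  [0, 0, exp(3*t)]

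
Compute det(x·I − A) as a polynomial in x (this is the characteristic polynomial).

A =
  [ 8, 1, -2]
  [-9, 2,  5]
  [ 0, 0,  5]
x^3 - 15*x^2 + 75*x - 125

Expanding det(x·I − A) (e.g. by cofactor expansion or by noting that A is similar to its Jordan form J, which has the same characteristic polynomial as A) gives
  χ_A(x) = x^3 - 15*x^2 + 75*x - 125
which factors as (x - 5)^3. The eigenvalues (with algebraic multiplicities) are λ = 5 with multiplicity 3.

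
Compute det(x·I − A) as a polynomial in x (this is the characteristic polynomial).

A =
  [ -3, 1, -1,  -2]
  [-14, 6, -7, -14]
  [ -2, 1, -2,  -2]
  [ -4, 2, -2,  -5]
x^4 + 4*x^3 + 6*x^2 + 4*x + 1

Expanding det(x·I − A) (e.g. by cofactor expansion or by noting that A is similar to its Jordan form J, which has the same characteristic polynomial as A) gives
  χ_A(x) = x^4 + 4*x^3 + 6*x^2 + 4*x + 1
which factors as (x + 1)^4. The eigenvalues (with algebraic multiplicities) are λ = -1 with multiplicity 4.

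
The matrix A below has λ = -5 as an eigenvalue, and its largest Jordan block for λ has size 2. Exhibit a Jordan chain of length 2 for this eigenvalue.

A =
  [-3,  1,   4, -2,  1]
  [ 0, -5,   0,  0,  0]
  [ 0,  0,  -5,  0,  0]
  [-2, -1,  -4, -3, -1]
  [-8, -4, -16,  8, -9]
A Jordan chain for λ = -5 of length 2:
v_1 = (2, 0, 0, -2, -8)ᵀ
v_2 = (1, 0, 0, 0, 0)ᵀ

Let N = A − (-5)·I. We want v_2 with N^2 v_2 = 0 but N^1 v_2 ≠ 0; then v_{j-1} := N · v_j for j = 2, …, 2.

Pick v_2 = (1, 0, 0, 0, 0)ᵀ.
Then v_1 = N · v_2 = (2, 0, 0, -2, -8)ᵀ.

Sanity check: (A − (-5)·I) v_1 = (0, 0, 0, 0, 0)ᵀ = 0. ✓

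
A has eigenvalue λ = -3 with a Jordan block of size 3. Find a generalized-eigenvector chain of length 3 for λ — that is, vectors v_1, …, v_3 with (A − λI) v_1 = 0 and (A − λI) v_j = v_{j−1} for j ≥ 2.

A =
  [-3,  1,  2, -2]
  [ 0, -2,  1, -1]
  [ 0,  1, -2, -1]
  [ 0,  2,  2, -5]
A Jordan chain for λ = -3 of length 3:
v_1 = (-1, 0, 0, 0)ᵀ
v_2 = (1, 1, 1, 2)ᵀ
v_3 = (0, 1, 0, 0)ᵀ

Let N = A − (-3)·I. We want v_3 with N^3 v_3 = 0 but N^2 v_3 ≠ 0; then v_{j-1} := N · v_j for j = 3, …, 2.

Pick v_3 = (0, 1, 0, 0)ᵀ.
Then v_2 = N · v_3 = (1, 1, 1, 2)ᵀ.
Then v_1 = N · v_2 = (-1, 0, 0, 0)ᵀ.

Sanity check: (A − (-3)·I) v_1 = (0, 0, 0, 0)ᵀ = 0. ✓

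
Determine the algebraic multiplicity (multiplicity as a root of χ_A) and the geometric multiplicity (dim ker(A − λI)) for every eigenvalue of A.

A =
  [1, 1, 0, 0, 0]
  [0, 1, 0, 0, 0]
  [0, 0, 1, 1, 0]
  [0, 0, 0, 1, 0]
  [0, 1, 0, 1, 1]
λ = 1: alg = 5, geom = 3

Step 1 — factor the characteristic polynomial to read off the algebraic multiplicities:
  χ_A(x) = (x - 1)^5

Step 2 — compute geometric multiplicities via the rank-nullity identity g(λ) = n − rank(A − λI):
  rank(A − (1)·I) = 2, so dim ker(A − (1)·I) = n − 2 = 3

Summary:
  λ = 1: algebraic multiplicity = 5, geometric multiplicity = 3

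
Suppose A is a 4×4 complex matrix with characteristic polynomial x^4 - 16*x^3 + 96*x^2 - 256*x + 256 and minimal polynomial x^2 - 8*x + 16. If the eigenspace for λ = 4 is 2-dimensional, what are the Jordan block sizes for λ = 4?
Block sizes for λ = 4: [2, 2]

Step 1 — from the characteristic polynomial, algebraic multiplicity of λ = 4 is 4. From dim ker(A − (4)·I) = 2, there are exactly 2 Jordan blocks for λ = 4.
Step 2 — from the minimal polynomial, the factor (x − 4)^2 tells us the largest block for λ = 4 has size 2.
Step 3 — with total size 4, 2 blocks, and largest block 2, the block sizes (in nonincreasing order) are [2, 2].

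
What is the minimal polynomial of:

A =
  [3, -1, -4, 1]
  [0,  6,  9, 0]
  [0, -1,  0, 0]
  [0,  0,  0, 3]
x^3 - 9*x^2 + 27*x - 27

The characteristic polynomial is χ_A(x) = (x - 3)^4, so the eigenvalues are known. The minimal polynomial is
  m_A(x) = Π_λ (x − λ)^{k_λ}
where k_λ is the size of the *largest* Jordan block for λ (equivalently, the smallest k with (A − λI)^k v = 0 for every generalised eigenvector v of λ).

  λ = 3: largest Jordan block has size 3, contributing (x − 3)^3

So m_A(x) = (x - 3)^3 = x^3 - 9*x^2 + 27*x - 27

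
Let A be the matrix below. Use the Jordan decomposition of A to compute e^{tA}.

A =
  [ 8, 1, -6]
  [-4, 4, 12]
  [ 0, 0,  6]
e^{tA} =
  [2*t*exp(6*t) + exp(6*t), t*exp(6*t), -6*t*exp(6*t)]
  [-4*t*exp(6*t), -2*t*exp(6*t) + exp(6*t), 12*t*exp(6*t)]
  [0, 0, exp(6*t)]

Strategy: write A = P · J · P⁻¹ where J is a Jordan canonical form, so e^{tA} = P · e^{tJ} · P⁻¹, and e^{tJ} can be computed block-by-block.

A has Jordan form
J =
  [6, 1, 0]
  [0, 6, 0]
  [0, 0, 6]
(up to reordering of blocks).

Per-block formulas:
  For a 2×2 Jordan block J_2(6): exp(t · J_2(6)) = e^(6t)·(I + t·N), where N is the 2×2 nilpotent shift.
  For a 1×1 block at λ = 6: exp(t · [6]) = [e^(6t)].

After assembling e^{tJ} and conjugating by P, we get:

e^{tA} =
  [2*t*exp(6*t) + exp(6*t), t*exp(6*t), -6*t*exp(6*t)]
  [-4*t*exp(6*t), -2*t*exp(6*t) + exp(6*t), 12*t*exp(6*t)]
  [0, 0, exp(6*t)]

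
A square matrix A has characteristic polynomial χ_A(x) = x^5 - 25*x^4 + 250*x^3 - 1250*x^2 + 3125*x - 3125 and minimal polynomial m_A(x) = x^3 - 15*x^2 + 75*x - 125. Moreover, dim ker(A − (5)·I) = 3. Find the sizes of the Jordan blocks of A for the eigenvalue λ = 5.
Block sizes for λ = 5: [3, 1, 1]

Step 1 — from the characteristic polynomial, algebraic multiplicity of λ = 5 is 5. From dim ker(A − (5)·I) = 3, there are exactly 3 Jordan blocks for λ = 5.
Step 2 — from the minimal polynomial, the factor (x − 5)^3 tells us the largest block for λ = 5 has size 3.
Step 3 — with total size 5, 3 blocks, and largest block 3, the block sizes (in nonincreasing order) are [3, 1, 1].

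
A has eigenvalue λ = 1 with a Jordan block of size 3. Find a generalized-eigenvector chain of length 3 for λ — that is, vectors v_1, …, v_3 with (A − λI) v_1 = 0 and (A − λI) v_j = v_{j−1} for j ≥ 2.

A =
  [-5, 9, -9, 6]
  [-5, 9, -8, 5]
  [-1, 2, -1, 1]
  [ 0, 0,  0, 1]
A Jordan chain for λ = 1 of length 3:
v_1 = (0, -2, -2, 0)ᵀ
v_2 = (-6, -5, -1, 0)ᵀ
v_3 = (1, 0, 0, 0)ᵀ

Let N = A − (1)·I. We want v_3 with N^3 v_3 = 0 but N^2 v_3 ≠ 0; then v_{j-1} := N · v_j for j = 3, …, 2.

Pick v_3 = (1, 0, 0, 0)ᵀ.
Then v_2 = N · v_3 = (-6, -5, -1, 0)ᵀ.
Then v_1 = N · v_2 = (0, -2, -2, 0)ᵀ.

Sanity check: (A − (1)·I) v_1 = (0, 0, 0, 0)ᵀ = 0. ✓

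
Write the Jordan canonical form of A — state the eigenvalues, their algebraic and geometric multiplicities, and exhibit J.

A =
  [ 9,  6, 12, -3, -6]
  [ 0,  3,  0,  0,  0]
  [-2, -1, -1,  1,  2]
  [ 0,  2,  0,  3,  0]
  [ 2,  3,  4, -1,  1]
J_2(3) ⊕ J_2(3) ⊕ J_1(3)

The characteristic polynomial is
  det(x·I − A) = x^5 - 15*x^4 + 90*x^3 - 270*x^2 + 405*x - 243 = (x - 3)^5

Eigenvalues and multiplicities (the geometric multiplicity of λ is n − rank(A − λI), which equals the number of Jordan blocks for λ):
  λ = 3: algebraic multiplicity = 5, geometric multiplicity = 3

Determining the block sizes for each eigenvalue:
  λ = 3: with am = 5 and gm = 3, the partition is not yet determined (e.g. several partitions of 5 into 3 parts exist). Let N = A − (3)·I. Computing rank(N^1) = 2, rank(N^2) = 0; the number of blocks of size ≥ j is rank(N^{j−1}) − rank(N^j), giving [3, 2]. So we have 2 block(s) of size 2, 1 block(s) of size 1 → block sizes [2, 2, 1]

Assembling the blocks gives a Jordan form
J =
  [3, 1, 0, 0, 0]
  [0, 3, 0, 0, 0]
  [0, 0, 3, 1, 0]
  [0, 0, 0, 3, 0]
  [0, 0, 0, 0, 3]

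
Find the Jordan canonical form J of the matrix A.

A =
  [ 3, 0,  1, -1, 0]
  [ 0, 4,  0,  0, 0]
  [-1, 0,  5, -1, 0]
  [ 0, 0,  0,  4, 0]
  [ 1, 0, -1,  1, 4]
J_2(4) ⊕ J_1(4) ⊕ J_1(4) ⊕ J_1(4)

The characteristic polynomial is
  det(x·I − A) = x^5 - 20*x^4 + 160*x^3 - 640*x^2 + 1280*x - 1024 = (x - 4)^5

Eigenvalues and multiplicities (the geometric multiplicity of λ is n − rank(A − λI), which equals the number of Jordan blocks for λ):
  λ = 4: algebraic multiplicity = 5, geometric multiplicity = 4

Determining the block sizes for each eigenvalue:
  λ = 4: 4 blocks summing to 5 forces exactly one block of size 2 and the rest size 1 → block sizes [2, 1, 1, 1]

Assembling the blocks gives a Jordan form
J =
  [4, 1, 0, 0, 0]
  [0, 4, 0, 0, 0]
  [0, 0, 4, 0, 0]
  [0, 0, 0, 4, 0]
  [0, 0, 0, 0, 4]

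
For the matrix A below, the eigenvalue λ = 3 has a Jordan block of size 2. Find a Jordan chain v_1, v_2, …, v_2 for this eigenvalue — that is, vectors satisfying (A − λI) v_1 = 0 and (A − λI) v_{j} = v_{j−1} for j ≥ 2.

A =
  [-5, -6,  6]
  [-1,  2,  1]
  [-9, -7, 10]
A Jordan chain for λ = 3 of length 2:
v_1 = (0, 1, 1)ᵀ
v_2 = (3, -4, 0)ᵀ

Let N = A − (3)·I. We want v_2 with N^2 v_2 = 0 but N^1 v_2 ≠ 0; then v_{j-1} := N · v_j for j = 2, …, 2.

Pick v_2 = (3, -4, 0)ᵀ.
Then v_1 = N · v_2 = (0, 1, 1)ᵀ.

Sanity check: (A − (3)·I) v_1 = (0, 0, 0)ᵀ = 0. ✓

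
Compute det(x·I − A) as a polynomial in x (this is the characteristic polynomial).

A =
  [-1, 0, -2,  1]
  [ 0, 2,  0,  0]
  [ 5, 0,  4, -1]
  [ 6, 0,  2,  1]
x^4 - 6*x^3 + 13*x^2 - 12*x + 4

Expanding det(x·I − A) (e.g. by cofactor expansion or by noting that A is similar to its Jordan form J, which has the same characteristic polynomial as A) gives
  χ_A(x) = x^4 - 6*x^3 + 13*x^2 - 12*x + 4
which factors as (x - 2)^2*(x - 1)^2. The eigenvalues (with algebraic multiplicities) are λ = 1 with multiplicity 2, λ = 2 with multiplicity 2.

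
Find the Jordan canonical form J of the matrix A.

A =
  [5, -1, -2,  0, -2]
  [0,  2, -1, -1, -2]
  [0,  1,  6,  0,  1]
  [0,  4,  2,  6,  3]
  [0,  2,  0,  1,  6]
J_3(5) ⊕ J_2(5)

The characteristic polynomial is
  det(x·I − A) = x^5 - 25*x^4 + 250*x^3 - 1250*x^2 + 3125*x - 3125 = (x - 5)^5

Eigenvalues and multiplicities (the geometric multiplicity of λ is n − rank(A − λI), which equals the number of Jordan blocks for λ):
  λ = 5: algebraic multiplicity = 5, geometric multiplicity = 2

Determining the block sizes for each eigenvalue:
  λ = 5: with am = 5 and gm = 2, the partition is not yet determined (e.g. several partitions of 5 into 2 parts exist). Let N = A − (5)·I. Computing rank(N^1) = 3, rank(N^2) = 1, rank(N^3) = 0; the number of blocks of size ≥ j is rank(N^{j−1}) − rank(N^j), giving [2, 2, 1]. So we have 1 block(s) of size 3, 1 block(s) of size 2 → block sizes [3, 2]

Assembling the blocks gives a Jordan form
J =
  [5, 1, 0, 0, 0]
  [0, 5, 1, 0, 0]
  [0, 0, 5, 0, 0]
  [0, 0, 0, 5, 1]
  [0, 0, 0, 0, 5]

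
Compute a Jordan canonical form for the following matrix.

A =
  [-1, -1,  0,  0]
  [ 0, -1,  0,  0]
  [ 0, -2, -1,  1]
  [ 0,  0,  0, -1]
J_2(-1) ⊕ J_2(-1)

The characteristic polynomial is
  det(x·I − A) = x^4 + 4*x^3 + 6*x^2 + 4*x + 1 = (x + 1)^4

Eigenvalues and multiplicities (the geometric multiplicity of λ is n − rank(A − λI), which equals the number of Jordan blocks for λ):
  λ = -1: algebraic multiplicity = 4, geometric multiplicity = 2

Determining the block sizes for each eigenvalue:
  λ = -1: with am = 4 and gm = 2, the partition is not yet determined (e.g. several partitions of 4 into 2 parts exist). Let N = A − (-1)·I. Computing rank(N^1) = 2, rank(N^2) = 0; the number of blocks of size ≥ j is rank(N^{j−1}) − rank(N^j), giving [2, 2]. So we have 2 block(s) of size 2 → block sizes [2, 2]

Assembling the blocks gives a Jordan form
J =
  [-1,  1,  0,  0]
  [ 0, -1,  0,  0]
  [ 0,  0, -1,  1]
  [ 0,  0,  0, -1]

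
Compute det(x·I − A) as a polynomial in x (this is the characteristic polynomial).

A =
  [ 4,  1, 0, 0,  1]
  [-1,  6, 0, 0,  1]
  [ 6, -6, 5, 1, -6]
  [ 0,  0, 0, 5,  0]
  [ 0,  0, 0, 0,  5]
x^5 - 25*x^4 + 250*x^3 - 1250*x^2 + 3125*x - 3125

Expanding det(x·I − A) (e.g. by cofactor expansion or by noting that A is similar to its Jordan form J, which has the same characteristic polynomial as A) gives
  χ_A(x) = x^5 - 25*x^4 + 250*x^3 - 1250*x^2 + 3125*x - 3125
which factors as (x - 5)^5. The eigenvalues (with algebraic multiplicities) are λ = 5 with multiplicity 5.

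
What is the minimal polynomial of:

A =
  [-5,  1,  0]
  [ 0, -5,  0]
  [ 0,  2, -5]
x^2 + 10*x + 25

The characteristic polynomial is χ_A(x) = (x + 5)^3, so the eigenvalues are known. The minimal polynomial is
  m_A(x) = Π_λ (x − λ)^{k_λ}
where k_λ is the size of the *largest* Jordan block for λ (equivalently, the smallest k with (A − λI)^k v = 0 for every generalised eigenvector v of λ).

  λ = -5: largest Jordan block has size 2, contributing (x + 5)^2

So m_A(x) = (x + 5)^2 = x^2 + 10*x + 25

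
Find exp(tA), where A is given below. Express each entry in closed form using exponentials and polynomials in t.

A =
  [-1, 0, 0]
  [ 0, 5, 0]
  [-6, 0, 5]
e^{tA} =
  [exp(-t), 0, 0]
  [0, exp(5*t), 0]
  [-exp(5*t) + exp(-t), 0, exp(5*t)]

Strategy: write A = P · J · P⁻¹ where J is a Jordan canonical form, so e^{tA} = P · e^{tJ} · P⁻¹, and e^{tJ} can be computed block-by-block.

A has Jordan form
J =
  [-1, 0, 0]
  [ 0, 5, 0]
  [ 0, 0, 5]
(up to reordering of blocks).

Per-block formulas:
  For a 1×1 block at λ = 5: exp(t · [5]) = [e^(5t)].
  For a 1×1 block at λ = -1: exp(t · [-1]) = [e^(-1t)].

After assembling e^{tJ} and conjugating by P, we get:

e^{tA} =
  [exp(-t), 0, 0]
  [0, exp(5*t), 0]
  [-exp(5*t) + exp(-t), 0, exp(5*t)]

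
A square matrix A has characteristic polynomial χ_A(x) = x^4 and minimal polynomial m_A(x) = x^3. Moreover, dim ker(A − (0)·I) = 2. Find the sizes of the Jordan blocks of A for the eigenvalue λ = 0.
Block sizes for λ = 0: [3, 1]

Step 1 — from the characteristic polynomial, algebraic multiplicity of λ = 0 is 4. From dim ker(A − (0)·I) = 2, there are exactly 2 Jordan blocks for λ = 0.
Step 2 — from the minimal polynomial, the factor (x − 0)^3 tells us the largest block for λ = 0 has size 3.
Step 3 — with total size 4, 2 blocks, and largest block 3, the block sizes (in nonincreasing order) are [3, 1].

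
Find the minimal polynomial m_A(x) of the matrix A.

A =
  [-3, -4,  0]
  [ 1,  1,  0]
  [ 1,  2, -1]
x^2 + 2*x + 1

The characteristic polynomial is χ_A(x) = (x + 1)^3, so the eigenvalues are known. The minimal polynomial is
  m_A(x) = Π_λ (x − λ)^{k_λ}
where k_λ is the size of the *largest* Jordan block for λ (equivalently, the smallest k with (A − λI)^k v = 0 for every generalised eigenvector v of λ).

  λ = -1: largest Jordan block has size 2, contributing (x + 1)^2

So m_A(x) = (x + 1)^2 = x^2 + 2*x + 1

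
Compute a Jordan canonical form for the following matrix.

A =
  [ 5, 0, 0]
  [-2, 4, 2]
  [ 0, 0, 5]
J_1(4) ⊕ J_1(5) ⊕ J_1(5)

The characteristic polynomial is
  det(x·I − A) = x^3 - 14*x^2 + 65*x - 100 = (x - 5)^2*(x - 4)

Eigenvalues and multiplicities (the geometric multiplicity of λ is n − rank(A − λI), which equals the number of Jordan blocks for λ):
  λ = 4: algebraic multiplicity = 1, geometric multiplicity = 1
  λ = 5: algebraic multiplicity = 2, geometric multiplicity = 2

Determining the block sizes for each eigenvalue:
  λ = 4: one block (gm = 1), so the single block has size am = 1 → block sizes [1]
  λ = 5: gm = am = 2, so every block has size 1 → block sizes [1, 1]

Assembling the blocks gives a Jordan form
J =
  [4, 0, 0]
  [0, 5, 0]
  [0, 0, 5]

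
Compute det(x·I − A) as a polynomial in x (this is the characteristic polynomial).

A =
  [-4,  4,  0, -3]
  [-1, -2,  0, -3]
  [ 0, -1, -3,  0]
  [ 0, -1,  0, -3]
x^4 + 12*x^3 + 54*x^2 + 108*x + 81

Expanding det(x·I − A) (e.g. by cofactor expansion or by noting that A is similar to its Jordan form J, which has the same characteristic polynomial as A) gives
  χ_A(x) = x^4 + 12*x^3 + 54*x^2 + 108*x + 81
which factors as (x + 3)^4. The eigenvalues (with algebraic multiplicities) are λ = -3 with multiplicity 4.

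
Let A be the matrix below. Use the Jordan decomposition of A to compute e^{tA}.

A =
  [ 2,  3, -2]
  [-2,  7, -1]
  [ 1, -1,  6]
e^{tA} =
  [t^2*exp(5*t)/2 - 3*t*exp(5*t) + exp(5*t), -t^2*exp(5*t)/2 + 3*t*exp(5*t), t^2*exp(5*t)/2 - 2*t*exp(5*t)]
  [t^2*exp(5*t)/2 - 2*t*exp(5*t), -t^2*exp(5*t)/2 + 2*t*exp(5*t) + exp(5*t), t^2*exp(5*t)/2 - t*exp(5*t)]
  [t*exp(5*t), -t*exp(5*t), t*exp(5*t) + exp(5*t)]

Strategy: write A = P · J · P⁻¹ where J is a Jordan canonical form, so e^{tA} = P · e^{tJ} · P⁻¹, and e^{tJ} can be computed block-by-block.

A has Jordan form
J =
  [5, 1, 0]
  [0, 5, 1]
  [0, 0, 5]
(up to reordering of blocks).

Per-block formulas:
  For a 3×3 Jordan block J_3(5): exp(t · J_3(5)) = e^(5t)·(I + t·N + (t^2/2)·N^2), where N is the 3×3 nilpotent shift.

After assembling e^{tJ} and conjugating by P, we get:

e^{tA} =
  [t^2*exp(5*t)/2 - 3*t*exp(5*t) + exp(5*t), -t^2*exp(5*t)/2 + 3*t*exp(5*t), t^2*exp(5*t)/2 - 2*t*exp(5*t)]
  [t^2*exp(5*t)/2 - 2*t*exp(5*t), -t^2*exp(5*t)/2 + 2*t*exp(5*t) + exp(5*t), t^2*exp(5*t)/2 - t*exp(5*t)]
  [t*exp(5*t), -t*exp(5*t), t*exp(5*t) + exp(5*t)]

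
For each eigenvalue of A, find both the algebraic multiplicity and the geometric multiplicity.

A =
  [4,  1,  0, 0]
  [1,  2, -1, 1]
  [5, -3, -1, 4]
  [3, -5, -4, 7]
λ = 3: alg = 4, geom = 2

Step 1 — factor the characteristic polynomial to read off the algebraic multiplicities:
  χ_A(x) = (x - 3)^4

Step 2 — compute geometric multiplicities via the rank-nullity identity g(λ) = n − rank(A − λI):
  rank(A − (3)·I) = 2, so dim ker(A − (3)·I) = n − 2 = 2

Summary:
  λ = 3: algebraic multiplicity = 4, geometric multiplicity = 2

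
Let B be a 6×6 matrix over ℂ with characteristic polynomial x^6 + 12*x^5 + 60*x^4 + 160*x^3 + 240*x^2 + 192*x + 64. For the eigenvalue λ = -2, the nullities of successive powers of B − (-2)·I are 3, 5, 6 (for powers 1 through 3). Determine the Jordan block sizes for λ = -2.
Block sizes for λ = -2: [3, 2, 1]

From the dimensions of kernels of powers, the number of Jordan blocks of size at least j is d_j − d_{j−1} where d_j = dim ker(N^j) (with d_0 = 0). Computing the differences gives [3, 2, 1].
The number of blocks of size exactly k is (#blocks of size ≥ k) − (#blocks of size ≥ k + 1), so the partition is: 1 block(s) of size 1, 1 block(s) of size 2, 1 block(s) of size 3.
In nonincreasing order the block sizes are [3, 2, 1].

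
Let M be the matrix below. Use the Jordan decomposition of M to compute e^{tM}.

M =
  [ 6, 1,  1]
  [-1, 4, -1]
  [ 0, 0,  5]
e^{tM} =
  [t*exp(5*t) + exp(5*t), t*exp(5*t), t*exp(5*t)]
  [-t*exp(5*t), -t*exp(5*t) + exp(5*t), -t*exp(5*t)]
  [0, 0, exp(5*t)]

Strategy: write M = P · J · P⁻¹ where J is a Jordan canonical form, so e^{tM} = P · e^{tJ} · P⁻¹, and e^{tJ} can be computed block-by-block.

M has Jordan form
J =
  [5, 1, 0]
  [0, 5, 0]
  [0, 0, 5]
(up to reordering of blocks).

Per-block formulas:
  For a 1×1 block at λ = 5: exp(t · [5]) = [e^(5t)].
  For a 2×2 Jordan block J_2(5): exp(t · J_2(5)) = e^(5t)·(I + t·N), where N is the 2×2 nilpotent shift.

After assembling e^{tJ} and conjugating by P, we get:

e^{tM} =
  [t*exp(5*t) + exp(5*t), t*exp(5*t), t*exp(5*t)]
  [-t*exp(5*t), -t*exp(5*t) + exp(5*t), -t*exp(5*t)]
  [0, 0, exp(5*t)]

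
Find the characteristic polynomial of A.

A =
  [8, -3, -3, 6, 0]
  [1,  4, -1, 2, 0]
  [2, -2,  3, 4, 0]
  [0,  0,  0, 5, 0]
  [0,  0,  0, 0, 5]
x^5 - 25*x^4 + 250*x^3 - 1250*x^2 + 3125*x - 3125

Expanding det(x·I − A) (e.g. by cofactor expansion or by noting that A is similar to its Jordan form J, which has the same characteristic polynomial as A) gives
  χ_A(x) = x^5 - 25*x^4 + 250*x^3 - 1250*x^2 + 3125*x - 3125
which factors as (x - 5)^5. The eigenvalues (with algebraic multiplicities) are λ = 5 with multiplicity 5.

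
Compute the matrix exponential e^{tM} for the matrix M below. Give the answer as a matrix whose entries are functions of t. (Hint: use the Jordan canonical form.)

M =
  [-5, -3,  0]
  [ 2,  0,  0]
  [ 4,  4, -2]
e^{tM} =
  [-2*exp(-2*t) + 3*exp(-3*t), -3*exp(-2*t) + 3*exp(-3*t), 0]
  [2*exp(-2*t) - 2*exp(-3*t), 3*exp(-2*t) - 2*exp(-3*t), 0]
  [4*exp(-2*t) - 4*exp(-3*t), 4*exp(-2*t) - 4*exp(-3*t), exp(-2*t)]

Strategy: write M = P · J · P⁻¹ where J is a Jordan canonical form, so e^{tM} = P · e^{tJ} · P⁻¹, and e^{tJ} can be computed block-by-block.

M has Jordan form
J =
  [-3,  0,  0]
  [ 0, -2,  0]
  [ 0,  0, -2]
(up to reordering of blocks).

Per-block formulas:
  For a 1×1 block at λ = -2: exp(t · [-2]) = [e^(-2t)].
  For a 1×1 block at λ = -3: exp(t · [-3]) = [e^(-3t)].

After assembling e^{tJ} and conjugating by P, we get:

e^{tM} =
  [-2*exp(-2*t) + 3*exp(-3*t), -3*exp(-2*t) + 3*exp(-3*t), 0]
  [2*exp(-2*t) - 2*exp(-3*t), 3*exp(-2*t) - 2*exp(-3*t), 0]
  [4*exp(-2*t) - 4*exp(-3*t), 4*exp(-2*t) - 4*exp(-3*t), exp(-2*t)]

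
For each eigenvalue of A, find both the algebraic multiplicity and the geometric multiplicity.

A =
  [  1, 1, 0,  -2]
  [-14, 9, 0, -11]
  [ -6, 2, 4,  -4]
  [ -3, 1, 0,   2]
λ = 4: alg = 4, geom = 2

Step 1 — factor the characteristic polynomial to read off the algebraic multiplicities:
  χ_A(x) = (x - 4)^4

Step 2 — compute geometric multiplicities via the rank-nullity identity g(λ) = n − rank(A − λI):
  rank(A − (4)·I) = 2, so dim ker(A − (4)·I) = n − 2 = 2

Summary:
  λ = 4: algebraic multiplicity = 4, geometric multiplicity = 2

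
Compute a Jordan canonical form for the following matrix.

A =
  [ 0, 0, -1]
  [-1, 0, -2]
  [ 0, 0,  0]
J_3(0)

The characteristic polynomial is
  det(x·I − A) = x^3

Eigenvalues and multiplicities (the geometric multiplicity of λ is n − rank(A − λI), which equals the number of Jordan blocks for λ):
  λ = 0: algebraic multiplicity = 3, geometric multiplicity = 1

Determining the block sizes for each eigenvalue:
  λ = 0: one block (gm = 1), so the single block has size am = 3 → block sizes [3]

Assembling the blocks gives a Jordan form
J =
  [0, 1, 0]
  [0, 0, 1]
  [0, 0, 0]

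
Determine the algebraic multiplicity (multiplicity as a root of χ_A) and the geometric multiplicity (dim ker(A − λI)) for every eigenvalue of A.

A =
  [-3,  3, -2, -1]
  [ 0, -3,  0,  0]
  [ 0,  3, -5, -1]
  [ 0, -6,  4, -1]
λ = -3: alg = 4, geom = 3

Step 1 — factor the characteristic polynomial to read off the algebraic multiplicities:
  χ_A(x) = (x + 3)^4

Step 2 — compute geometric multiplicities via the rank-nullity identity g(λ) = n − rank(A − λI):
  rank(A − (-3)·I) = 1, so dim ker(A − (-3)·I) = n − 1 = 3

Summary:
  λ = -3: algebraic multiplicity = 4, geometric multiplicity = 3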